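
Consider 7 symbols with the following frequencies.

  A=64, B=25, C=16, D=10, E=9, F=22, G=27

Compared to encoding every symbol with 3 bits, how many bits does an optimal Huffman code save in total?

Fixed-length: 3 bits × 173 symbols = 519 bits.
Huffman merges:
E(9) + D(10) → 19
C(16) + 19 → 35
F(22) + B(25) → 47
G(27) + 35 → 62
47 + 62 → 109
A(64) + 109 → 173
Huffman total = 19 + 35 + 47 + 62 + 109 + 173 = 445 bits.
Saving = 519 − 445 = 74 bits.

74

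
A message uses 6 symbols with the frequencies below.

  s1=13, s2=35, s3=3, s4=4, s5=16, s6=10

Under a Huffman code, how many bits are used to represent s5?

Huffman merges, smallest pair first:
s3(3) + s4(4) → 7
7 + s6(10) → 17
s1(13) + s5(16) → 29
17 + 29 → 46
s2(35) + 46 → 81
The subtree containing s5 is merged 3 times, so code length = 3.

3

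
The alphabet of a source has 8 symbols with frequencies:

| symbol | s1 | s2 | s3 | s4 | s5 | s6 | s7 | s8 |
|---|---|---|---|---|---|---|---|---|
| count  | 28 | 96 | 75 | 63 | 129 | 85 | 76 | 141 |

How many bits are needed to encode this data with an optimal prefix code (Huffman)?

2029

Build the Huffman tree bottom-up:
s1(28) + s4(63) → 91
s3(75) + s7(76) → 151
s6(85) + 91 → 176
s2(96) + s5(129) → 225
s8(141) + 151 → 292
176 + 225 → 401
292 + 401 → 693
Total encoded bits = sum of merged weights = 91 + 151 + 176 + 225 + 292 + 401 + 693 = 2029.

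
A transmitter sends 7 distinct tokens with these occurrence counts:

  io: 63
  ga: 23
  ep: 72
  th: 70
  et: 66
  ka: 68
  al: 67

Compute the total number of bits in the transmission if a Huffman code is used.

1215

Build the Huffman tree bottom-up:
ga(23) + io(63) → 86
et(66) + al(67) → 133
ka(68) + th(70) → 138
ep(72) + 86 → 158
133 + 138 → 271
158 + 271 → 429
Total encoded bits = sum of merged weights = 86 + 133 + 138 + 158 + 271 + 429 = 1215.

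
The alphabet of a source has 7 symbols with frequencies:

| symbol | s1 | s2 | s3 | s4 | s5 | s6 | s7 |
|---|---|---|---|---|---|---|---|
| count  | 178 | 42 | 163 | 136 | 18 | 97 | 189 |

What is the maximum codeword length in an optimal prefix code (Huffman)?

Merge the two lowest-weight nodes at each step:
merge s5(18) and s2(42): 60
merge 60 and s6(97): 157
merge s4(136) and 157: 293
merge s3(163) and s1(178): 341
merge s7(189) and 293: 482
merge 341 and 482: 823
The first pair merged (s5, s2) ends up deepest, at depth 5.

5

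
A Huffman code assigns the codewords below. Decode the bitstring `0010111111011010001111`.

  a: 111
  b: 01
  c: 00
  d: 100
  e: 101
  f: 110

Read left to right; each codeword is recognised as soon as it completes (prefix code):
  00→c | 101→e | 111→a | 110→f | 110→f | 100→d | 01→b | 111→a
Decoded message: ceaffdba

ceaffdba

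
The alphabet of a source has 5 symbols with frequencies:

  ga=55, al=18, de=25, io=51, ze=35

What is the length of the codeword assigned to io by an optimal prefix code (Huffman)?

Huffman merges, smallest pair first:
al(18) + de(25) → 43
ze(35) + 43 → 78
io(51) + ga(55) → 106
78 + 106 → 184
The subtree containing io is merged 2 times, so code length = 2.

2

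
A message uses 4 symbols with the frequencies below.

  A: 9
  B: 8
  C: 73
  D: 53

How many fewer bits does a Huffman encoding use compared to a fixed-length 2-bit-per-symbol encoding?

56

Fixed-length: 2 bits × 143 symbols = 286 bits.
Huffman merges:
merge B(8) and A(9): 17
merge 17 and D(53): 70
merge 70 and C(73): 143
Huffman total = 17 + 70 + 143 = 230 bits.
Saving = 286 − 230 = 56 bits.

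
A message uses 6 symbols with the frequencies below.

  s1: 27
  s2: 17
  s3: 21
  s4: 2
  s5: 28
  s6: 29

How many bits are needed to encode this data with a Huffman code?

Build the Huffman tree bottom-up:
combine s4(2), s2(17) → 19
combine 19, s3(21) → 40
combine s1(27), s5(28) → 55
combine s6(29), 40 → 69
combine 55, 69 → 124
Total encoded bits = sum of merged weights = 19 + 40 + 55 + 69 + 124 = 307.

307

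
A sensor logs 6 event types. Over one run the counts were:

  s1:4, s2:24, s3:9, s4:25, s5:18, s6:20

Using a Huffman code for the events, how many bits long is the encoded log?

244

Greedily combine the two least-frequent nodes:
s1(4) + s3(9) → 13
13 + s5(18) → 31
s6(20) + s2(24) → 44
s4(25) + 31 → 56
44 + 56 → 100
Each symbol's bit-cost is frequency × depth; summing gives 244 bits (equivalently 13 + 31 + 44 + 56 + 100).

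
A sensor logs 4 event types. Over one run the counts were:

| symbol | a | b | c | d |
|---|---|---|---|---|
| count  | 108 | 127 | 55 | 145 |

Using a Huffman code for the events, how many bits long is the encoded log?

870

Build the Huffman tree bottom-up:
combine c(55), a(108) → 163
combine b(127), d(145) → 272
combine 163, 272 → 435
Each symbol's bit-cost is frequency × depth; summing gives 870 bits (equivalently 163 + 272 + 435).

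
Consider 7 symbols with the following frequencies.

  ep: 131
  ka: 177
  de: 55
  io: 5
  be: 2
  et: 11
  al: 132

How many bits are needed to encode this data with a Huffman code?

1124

Merge the two smallest weights repeatedly:
be(2) + io(5) → 7
7 + et(11) → 18
18 + de(55) → 73
73 + ep(131) → 204
al(132) + ka(177) → 309
204 + 309 → 513
Each symbol's bit-cost is frequency × depth; summing gives 1124 bits (equivalently 7 + 18 + 73 + 204 + 309 + 513).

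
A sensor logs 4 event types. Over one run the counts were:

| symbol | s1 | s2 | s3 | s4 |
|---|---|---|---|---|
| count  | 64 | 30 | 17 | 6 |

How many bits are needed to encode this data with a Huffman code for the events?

Build the Huffman tree bottom-up:
combine s4(6), s3(17) → 23
combine 23, s2(30) → 53
combine 53, s1(64) → 117
The encoded length is the sum of every internal node's weight: 23 + 53 + 117 = 193 bits.

193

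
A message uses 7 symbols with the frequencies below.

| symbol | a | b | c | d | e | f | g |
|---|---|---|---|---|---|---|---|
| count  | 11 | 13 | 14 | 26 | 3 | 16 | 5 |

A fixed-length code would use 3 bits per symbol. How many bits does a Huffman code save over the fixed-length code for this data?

34

Fixed-length: 3 bits × 88 symbols = 264 bits.
Huffman merges:
merge e(3) and g(5): 8
merge 8 and a(11): 19
merge b(13) and c(14): 27
merge f(16) and 19: 35
merge d(26) and 27: 53
merge 35 and 53: 88
Huffman total = 8 + 19 + 27 + 35 + 53 + 88 = 230 bits.
Saving = 264 − 230 = 34 bits.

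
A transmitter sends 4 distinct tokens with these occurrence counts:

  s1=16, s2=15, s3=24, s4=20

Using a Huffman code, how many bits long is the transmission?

Build the Huffman tree bottom-up:
combine s2(15), s1(16) → 31
combine s4(20), s3(24) → 44
combine 31, 44 → 75
The encoded length is the sum of every internal node's weight: 31 + 44 + 75 = 150 bits.

150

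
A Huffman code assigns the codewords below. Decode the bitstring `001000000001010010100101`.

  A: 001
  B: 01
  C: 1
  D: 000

ADDABABAB

Read left to right; each codeword is recognised as soon as it completes (prefix code):
  001→A | 000→D | 000→D | 001→A | 01→B | 001→A | 01→B | 001→A | 01→B
Decoded message: ADDABABAB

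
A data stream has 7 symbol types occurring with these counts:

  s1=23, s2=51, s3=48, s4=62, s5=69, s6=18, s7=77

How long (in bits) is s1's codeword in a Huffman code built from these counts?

4

Huffman merges, smallest pair first:
merge s6(18) and s1(23): 41
merge 41 and s3(48): 89
merge s2(51) and s4(62): 113
merge s5(69) and s7(77): 146
merge 89 and 113: 202
merge 146 and 202: 348
s1 sits 4 levels below the root, so its codeword is 4 bits.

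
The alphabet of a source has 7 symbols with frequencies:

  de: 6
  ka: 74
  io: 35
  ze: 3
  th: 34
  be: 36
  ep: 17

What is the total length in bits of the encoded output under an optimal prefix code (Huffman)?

Build the Huffman tree bottom-up:
ze(3) + de(6) → 9
9 + ep(17) → 26
26 + th(34) → 60
io(35) + be(36) → 71
60 + 71 → 131
ka(74) + 131 → 205
Each symbol's bit-cost is frequency × depth; summing gives 502 bits (equivalently 9 + 26 + 60 + 71 + 131 + 205).

502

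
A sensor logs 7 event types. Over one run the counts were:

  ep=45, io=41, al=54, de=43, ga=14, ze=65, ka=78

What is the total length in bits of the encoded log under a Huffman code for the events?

932

Greedily combine the two least-frequent nodes:
merge ga(14) and io(41): 55
merge de(43) and ep(45): 88
merge al(54) and 55: 109
merge ze(65) and ka(78): 143
merge 88 and 109: 197
merge 143 and 197: 340
Total encoded bits = sum of merged weights = 55 + 88 + 109 + 143 + 197 + 340 = 932.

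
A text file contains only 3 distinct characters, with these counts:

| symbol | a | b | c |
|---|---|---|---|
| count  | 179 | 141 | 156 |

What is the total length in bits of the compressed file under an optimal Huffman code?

773

Build the Huffman tree bottom-up:
b(141) + c(156) → 297
a(179) + 297 → 476
Total encoded bits = sum of merged weights = 297 + 476 = 773.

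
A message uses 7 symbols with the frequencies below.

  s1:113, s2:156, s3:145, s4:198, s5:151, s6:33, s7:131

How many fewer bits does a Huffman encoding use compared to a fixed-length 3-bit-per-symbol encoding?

208

Fixed-length: 3 bits × 927 symbols = 2781 bits.
Huffman merges:
merge s6(33) and s1(113): 146
merge s7(131) and s3(145): 276
merge 146 and s5(151): 297
merge s2(156) and s4(198): 354
merge 276 and 297: 573
merge 354 and 573: 927
Huffman total = 146 + 276 + 297 + 354 + 573 + 927 = 2573 bits.
Saving = 2781 − 2573 = 208 bits.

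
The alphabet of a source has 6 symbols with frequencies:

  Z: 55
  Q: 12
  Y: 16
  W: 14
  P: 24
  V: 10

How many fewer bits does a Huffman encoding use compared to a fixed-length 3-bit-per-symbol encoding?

Fixed-length: 3 bits × 131 symbols = 393 bits.
Huffman merges:
V(10) + Q(12) → 22
W(14) + Y(16) → 30
22 + P(24) → 46
30 + 46 → 76
Z(55) + 76 → 131
Huffman total = 22 + 30 + 46 + 76 + 131 = 305 bits.
Saving = 393 − 305 = 88 bits.

88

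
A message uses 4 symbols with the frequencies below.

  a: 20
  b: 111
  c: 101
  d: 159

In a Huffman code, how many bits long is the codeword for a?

3

Build the tree from the bottom:
combine a(20), c(101) → 121
combine b(111), 121 → 232
combine d(159), 232 → 391
The subtree containing a is merged 3 times, so code length = 3.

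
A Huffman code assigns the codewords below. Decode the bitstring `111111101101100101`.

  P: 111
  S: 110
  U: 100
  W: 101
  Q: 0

PPWWUW

Read left to right; each codeword is recognised as soon as it completes (prefix code):
  111→P | 111→P | 101→W | 101→W | 100→U | 101→W
Decoded message: PPWWUW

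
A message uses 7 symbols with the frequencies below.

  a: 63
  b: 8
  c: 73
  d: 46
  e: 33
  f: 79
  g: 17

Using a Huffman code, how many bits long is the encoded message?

825

Build the Huffman tree bottom-up:
combine b(8), g(17) → 25
combine 25, e(33) → 58
combine d(46), 58 → 104
combine a(63), c(73) → 136
combine f(79), 104 → 183
combine 136, 183 → 319
Total encoded bits = sum of merged weights = 25 + 58 + 104 + 136 + 183 + 319 = 825.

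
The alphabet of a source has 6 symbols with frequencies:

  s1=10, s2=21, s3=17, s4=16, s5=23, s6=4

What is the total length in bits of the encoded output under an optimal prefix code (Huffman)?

Merge the two smallest weights repeatedly:
s6(4) + s1(10) → 14
14 + s4(16) → 30
s3(17) + s2(21) → 38
s5(23) + 30 → 53
38 + 53 → 91
Each symbol's bit-cost is frequency × depth; summing gives 226 bits (equivalently 14 + 30 + 38 + 53 + 91).

226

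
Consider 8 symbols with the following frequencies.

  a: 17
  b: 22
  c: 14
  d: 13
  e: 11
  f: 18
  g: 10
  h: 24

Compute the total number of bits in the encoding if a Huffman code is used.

384

Merge the two smallest weights repeatedly:
g(10) + e(11) → 21
d(13) + c(14) → 27
a(17) + f(18) → 35
21 + b(22) → 43
h(24) + 27 → 51
35 + 43 → 78
51 + 78 → 129
The encoded length is the sum of every internal node's weight: 21 + 27 + 35 + 43 + 51 + 78 + 129 = 384 bits.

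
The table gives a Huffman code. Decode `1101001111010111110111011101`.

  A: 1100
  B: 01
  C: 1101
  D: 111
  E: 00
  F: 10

CEDFFDCCC

Read left to right; each codeword is recognised as soon as it completes (prefix code):
  1101→C | 00→E | 111→D | 10→F | 10→F | 111→D | 1101→C | 1101→C | 1101→C
Decoded message: CEDFFDCCC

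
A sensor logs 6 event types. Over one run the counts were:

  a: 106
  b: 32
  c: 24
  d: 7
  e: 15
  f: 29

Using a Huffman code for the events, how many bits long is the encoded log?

449

Greedily combine the two least-frequent nodes:
d(7) + e(15) → 22
22 + c(24) → 46
f(29) + b(32) → 61
46 + 61 → 107
a(106) + 107 → 213
Each symbol's bit-cost is frequency × depth; summing gives 449 bits (equivalently 22 + 46 + 61 + 107 + 213).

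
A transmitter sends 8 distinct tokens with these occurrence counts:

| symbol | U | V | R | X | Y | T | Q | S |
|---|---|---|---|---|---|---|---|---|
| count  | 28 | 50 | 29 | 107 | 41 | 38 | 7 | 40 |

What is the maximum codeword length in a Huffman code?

4

Merge the two lowest-weight nodes at each step:
combine Q(7), U(28) → 35
combine R(29), 35 → 64
combine T(38), S(40) → 78
combine Y(41), V(50) → 91
combine 64, 78 → 142
combine 91, X(107) → 198
combine 142, 198 → 340
Maximum depth reached is 4.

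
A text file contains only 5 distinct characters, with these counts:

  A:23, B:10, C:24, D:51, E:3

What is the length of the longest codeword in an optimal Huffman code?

Merge the two lowest-weight nodes at each step:
E(3) + B(10) → 13
13 + A(23) → 36
C(24) + 36 → 60
D(51) + 60 → 111
The first pair merged (E, B) ends up deepest, at depth 4.

4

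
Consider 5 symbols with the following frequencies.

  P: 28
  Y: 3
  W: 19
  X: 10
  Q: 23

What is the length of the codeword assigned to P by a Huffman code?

Huffman merges, smallest pair first:
merge Y(3) and X(10): 13
merge 13 and W(19): 32
merge Q(23) and P(28): 51
merge 32 and 51: 83
The subtree containing P is merged 2 times, so code length = 2.

2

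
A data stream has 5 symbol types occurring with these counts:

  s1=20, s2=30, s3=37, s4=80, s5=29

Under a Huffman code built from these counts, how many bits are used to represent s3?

3

Repeatedly merge the two smallest:
combine s1(20), s5(29) → 49
combine s2(30), s3(37) → 67
combine 49, 67 → 116
combine s4(80), 116 → 196
s3 sits 3 levels below the root, so its codeword is 3 bits.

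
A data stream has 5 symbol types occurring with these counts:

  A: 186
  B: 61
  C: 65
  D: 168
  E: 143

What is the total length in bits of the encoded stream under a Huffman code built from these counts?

Greedily combine the two least-frequent nodes:
combine B(61), C(65) → 126
combine 126, E(143) → 269
combine D(168), A(186) → 354
combine 269, 354 → 623
Each symbol's bit-cost is frequency × depth; summing gives 1372 bits (equivalently 126 + 269 + 354 + 623).

1372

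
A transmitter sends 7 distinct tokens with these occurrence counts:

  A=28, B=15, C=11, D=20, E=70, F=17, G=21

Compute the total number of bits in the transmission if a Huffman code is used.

469

Merge the two smallest weights repeatedly:
C(11) + B(15) → 26
F(17) + D(20) → 37
G(21) + 26 → 47
A(28) + 37 → 65
47 + 65 → 112
E(70) + 112 → 182
Total encoded bits = sum of merged weights = 26 + 37 + 47 + 65 + 112 + 182 = 469.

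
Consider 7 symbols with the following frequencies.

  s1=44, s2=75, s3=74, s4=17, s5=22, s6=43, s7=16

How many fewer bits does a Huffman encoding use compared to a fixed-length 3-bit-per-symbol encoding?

Fixed-length: 3 bits × 291 symbols = 873 bits.
Huffman merges:
merge s7(16) and s4(17): 33
merge s5(22) and 33: 55
merge s6(43) and s1(44): 87
merge 55 and s3(74): 129
merge s2(75) and 87: 162
merge 129 and 162: 291
Huffman total = 33 + 55 + 87 + 129 + 162 + 291 = 757 bits.
Saving = 873 − 757 = 116 bits.

116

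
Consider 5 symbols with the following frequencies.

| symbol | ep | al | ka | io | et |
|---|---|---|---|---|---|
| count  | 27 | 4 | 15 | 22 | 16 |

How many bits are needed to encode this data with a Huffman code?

Build the Huffman tree bottom-up:
merge al(4) and ka(15): 19
merge et(16) and 19: 35
merge io(22) and ep(27): 49
merge 35 and 49: 84
Total encoded bits = sum of merged weights = 19 + 35 + 49 + 84 = 187.

187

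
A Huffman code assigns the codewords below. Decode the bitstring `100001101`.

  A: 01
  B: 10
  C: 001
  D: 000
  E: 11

BDEA

Read left to right; each codeword is recognised as soon as it completes (prefix code):
  10→B | 000→D | 11→E | 01→A
Decoded message: BDEA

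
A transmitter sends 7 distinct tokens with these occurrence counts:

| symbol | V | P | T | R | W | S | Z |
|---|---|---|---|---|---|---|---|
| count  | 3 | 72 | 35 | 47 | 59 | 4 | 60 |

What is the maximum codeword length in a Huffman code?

5

Merge the two lowest-weight nodes at each step:
V(3) + S(4) → 7
7 + T(35) → 42
42 + R(47) → 89
W(59) + Z(60) → 119
P(72) + 89 → 161
119 + 161 → 280
The first pair merged (V, S) ends up deepest, at depth 5.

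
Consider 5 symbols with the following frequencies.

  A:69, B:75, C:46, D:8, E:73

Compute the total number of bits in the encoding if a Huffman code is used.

596

Greedily combine the two least-frequent nodes:
merge D(8) and C(46): 54
merge 54 and A(69): 123
merge E(73) and B(75): 148
merge 123 and 148: 271
The encoded length is the sum of every internal node's weight: 54 + 123 + 148 + 271 = 596 bits.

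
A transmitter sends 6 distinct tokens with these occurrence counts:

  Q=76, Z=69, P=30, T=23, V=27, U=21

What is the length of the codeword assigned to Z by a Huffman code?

Build the tree from the bottom:
U(21) + T(23) → 44
V(27) + P(30) → 57
44 + 57 → 101
Z(69) + Q(76) → 145
101 + 145 → 246
Z sits 2 levels below the root, so its codeword is 2 bits.

2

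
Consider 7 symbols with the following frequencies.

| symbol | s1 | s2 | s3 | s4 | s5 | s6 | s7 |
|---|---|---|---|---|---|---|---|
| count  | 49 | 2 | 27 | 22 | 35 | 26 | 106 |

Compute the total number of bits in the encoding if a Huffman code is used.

Greedily combine the two least-frequent nodes:
combine s2(2), s4(22) → 24
combine 24, s6(26) → 50
combine s3(27), s5(35) → 62
combine s1(49), 50 → 99
combine 62, 99 → 161
combine s7(106), 161 → 267
Total encoded bits = sum of merged weights = 24 + 50 + 62 + 99 + 161 + 267 = 663.

663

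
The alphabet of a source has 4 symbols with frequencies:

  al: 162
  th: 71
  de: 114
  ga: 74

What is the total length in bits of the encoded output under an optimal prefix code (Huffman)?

825

Merge the two smallest weights repeatedly:
merge th(71) and ga(74): 145
merge de(114) and 145: 259
merge al(162) and 259: 421
Each symbol's bit-cost is frequency × depth; summing gives 825 bits (equivalently 145 + 259 + 421).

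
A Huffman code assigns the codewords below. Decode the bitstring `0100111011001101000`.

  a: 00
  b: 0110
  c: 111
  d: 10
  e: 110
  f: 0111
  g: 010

gfbbda

Read left to right; each codeword is recognised as soon as it completes (prefix code):
  010→g | 0111→f | 0110→b | 0110→b | 10→d | 00→a
Decoded message: gfbbda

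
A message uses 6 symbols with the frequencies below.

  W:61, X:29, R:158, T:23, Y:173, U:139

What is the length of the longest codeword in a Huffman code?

4

Merge the two lowest-weight nodes at each step:
T(23) + X(29) → 52
52 + W(61) → 113
113 + U(139) → 252
R(158) + Y(173) → 331
252 + 331 → 583
The rarest symbols sit at the bottom; the longest codeword is 4 bits.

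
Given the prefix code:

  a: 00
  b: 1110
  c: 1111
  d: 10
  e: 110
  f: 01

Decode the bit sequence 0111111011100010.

Read left to right; each codeword is recognised as soon as it completes (prefix code):
  01→f | 1111→c | 10→d | 1110→b | 00→a | 10→d
Decoded message: fcdbad

fcdbad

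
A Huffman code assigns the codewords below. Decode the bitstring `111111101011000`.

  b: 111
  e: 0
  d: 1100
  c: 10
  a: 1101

Read left to right; each codeword is recognised as soon as it completes (prefix code):
  111→b | 111→b | 10→c | 10→c | 1100→d | 0→e
Decoded message: bbccde

bbccde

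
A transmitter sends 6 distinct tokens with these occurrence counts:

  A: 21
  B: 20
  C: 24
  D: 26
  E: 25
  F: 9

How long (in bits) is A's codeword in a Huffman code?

Build the tree from the bottom:
combine F(9), B(20) → 29
combine A(21), C(24) → 45
combine E(25), D(26) → 51
combine 29, 45 → 74
combine 51, 74 → 125
A's leaf is at depth 3, giving a 3-bit codeword.

3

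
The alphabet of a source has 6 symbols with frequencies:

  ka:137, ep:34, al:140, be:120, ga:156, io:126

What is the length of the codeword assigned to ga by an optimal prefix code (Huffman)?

2

Huffman merges, smallest pair first:
ep(34) + be(120) → 154
io(126) + ka(137) → 263
al(140) + 154 → 294
ga(156) + 263 → 419
294 + 419 → 713
ga's leaf is at depth 2, giving a 2-bit codeword.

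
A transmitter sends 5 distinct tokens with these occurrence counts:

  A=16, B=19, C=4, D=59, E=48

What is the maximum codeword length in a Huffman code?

Merge the two lowest-weight nodes at each step:
merge C(4) and A(16): 20
merge B(19) and 20: 39
merge 39 and E(48): 87
merge D(59) and 87: 146
The rarest symbols sit at the bottom; the longest codeword is 4 bits.

4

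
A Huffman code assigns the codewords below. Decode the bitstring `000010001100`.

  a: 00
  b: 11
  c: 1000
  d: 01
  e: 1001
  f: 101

Read left to right; each codeword is recognised as soon as it completes (prefix code):
  00→a | 00→a | 1000→c | 11→b | 00→a
Decoded message: aacba

aacba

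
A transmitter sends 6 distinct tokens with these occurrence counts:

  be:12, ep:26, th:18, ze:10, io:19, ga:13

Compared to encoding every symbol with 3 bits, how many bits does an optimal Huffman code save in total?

45

Fixed-length: 3 bits × 98 symbols = 294 bits.
Huffman merges:
combine ze(10), be(12) → 22
combine ga(13), th(18) → 31
combine io(19), 22 → 41
combine ep(26), 31 → 57
combine 41, 57 → 98
Huffman total = 22 + 31 + 41 + 57 + 98 = 249 bits.
Saving = 294 − 249 = 45 bits.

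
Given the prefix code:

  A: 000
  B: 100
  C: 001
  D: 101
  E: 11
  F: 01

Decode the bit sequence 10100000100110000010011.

Read left to right; each codeword is recognised as soon as it completes (prefix code):
  101→D | 000→A | 001→C | 001→C | 100→B | 000→A | 100→B | 11→E
Decoded message: DACCBABE

DACCBABE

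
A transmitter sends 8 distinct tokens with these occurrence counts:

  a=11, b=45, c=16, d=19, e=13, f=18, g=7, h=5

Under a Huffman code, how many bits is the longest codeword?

Merge the two lowest-weight nodes at each step:
combine h(5), g(7) → 12
combine a(11), 12 → 23
combine e(13), c(16) → 29
combine f(18), d(19) → 37
combine 23, 29 → 52
combine 37, b(45) → 82
combine 52, 82 → 134
The first pair merged (h, g) ends up deepest, at depth 4.

4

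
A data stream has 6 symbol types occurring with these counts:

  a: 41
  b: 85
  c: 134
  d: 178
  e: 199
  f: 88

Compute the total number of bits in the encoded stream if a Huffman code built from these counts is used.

Greedily combine the two least-frequent nodes:
merge a(41) and b(85): 126
merge f(88) and 126: 214
merge c(134) and d(178): 312
merge e(199) and 214: 413
merge 312 and 413: 725
Total encoded bits = sum of merged weights = 126 + 214 + 312 + 413 + 725 = 1790.

1790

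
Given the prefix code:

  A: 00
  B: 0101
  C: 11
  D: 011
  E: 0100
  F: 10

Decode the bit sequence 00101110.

Read left to right; each codeword is recognised as soon as it completes (prefix code):
  00→A | 10→F | 11→C | 10→F
Decoded message: AFCF

AFCF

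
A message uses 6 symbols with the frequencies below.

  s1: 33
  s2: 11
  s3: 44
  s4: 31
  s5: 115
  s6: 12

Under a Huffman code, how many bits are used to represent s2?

Huffman merges, smallest pair first:
combine s2(11), s6(12) → 23
combine 23, s4(31) → 54
combine s1(33), s3(44) → 77
combine 54, 77 → 131
combine s5(115), 131 → 246
s2's leaf is at depth 4, giving a 4-bit codeword.

4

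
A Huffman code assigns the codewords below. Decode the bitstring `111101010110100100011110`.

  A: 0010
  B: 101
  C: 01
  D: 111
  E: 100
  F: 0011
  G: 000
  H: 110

DBCCBAFH

Read left to right; each codeword is recognised as soon as it completes (prefix code):
  111→D | 101→B | 01→C | 01→C | 101→B | 0010→A | 0011→F | 110→H
Decoded message: DBCCBAFH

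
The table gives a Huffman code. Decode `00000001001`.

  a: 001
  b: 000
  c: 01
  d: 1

Read left to right; each codeword is recognised as soon as it completes (prefix code):
  000→b | 000→b | 01→c | 001→a
Decoded message: bbca

bbca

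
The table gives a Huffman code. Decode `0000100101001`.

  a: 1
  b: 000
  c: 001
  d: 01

Read left to right; each codeword is recognised as soon as it completes (prefix code):
  000→b | 01→d | 001→c | 01→d | 001→c
Decoded message: bdcdc

bdcdc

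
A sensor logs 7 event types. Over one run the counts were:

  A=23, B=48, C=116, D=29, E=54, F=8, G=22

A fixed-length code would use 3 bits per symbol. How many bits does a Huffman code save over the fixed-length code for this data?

Fixed-length: 3 bits × 300 symbols = 900 bits.
Huffman merges:
merge F(8) and G(22): 30
merge A(23) and D(29): 52
merge 30 and B(48): 78
merge 52 and E(54): 106
merge 78 and 106: 184
merge C(116) and 184: 300
Huffman total = 30 + 52 + 78 + 106 + 184 + 300 = 750 bits.
Saving = 900 − 750 = 150 bits.

150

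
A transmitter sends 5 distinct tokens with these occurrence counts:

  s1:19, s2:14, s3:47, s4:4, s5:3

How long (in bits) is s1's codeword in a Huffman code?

2

Huffman merges, smallest pair first:
combine s5(3), s4(4) → 7
combine 7, s2(14) → 21
combine s1(19), 21 → 40
combine 40, s3(47) → 87
The subtree containing s1 is merged 2 times, so code length = 2.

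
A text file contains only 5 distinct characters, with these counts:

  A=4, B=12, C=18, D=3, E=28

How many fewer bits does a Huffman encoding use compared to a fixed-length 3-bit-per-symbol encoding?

67

Fixed-length: 3 bits × 65 symbols = 195 bits.
Huffman merges:
combine D(3), A(4) → 7
combine 7, B(12) → 19
combine C(18), 19 → 37
combine E(28), 37 → 65
Huffman total = 7 + 19 + 37 + 65 = 128 bits.
Saving = 195 − 128 = 67 bits.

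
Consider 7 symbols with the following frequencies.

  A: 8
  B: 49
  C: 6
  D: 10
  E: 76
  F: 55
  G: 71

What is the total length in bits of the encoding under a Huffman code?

Merge the two smallest weights repeatedly:
combine C(6), A(8) → 14
combine D(10), 14 → 24
combine 24, B(49) → 73
combine F(55), G(71) → 126
combine 73, E(76) → 149
combine 126, 149 → 275
The encoded length is the sum of every internal node's weight: 14 + 24 + 73 + 126 + 149 + 275 = 661 bits.

661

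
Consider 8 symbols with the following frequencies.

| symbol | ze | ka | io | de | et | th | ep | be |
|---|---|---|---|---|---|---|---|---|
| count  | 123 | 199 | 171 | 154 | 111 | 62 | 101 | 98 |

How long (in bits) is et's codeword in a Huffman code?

Huffman merges, smallest pair first:
merge th(62) and be(98): 160
merge ep(101) and et(111): 212
merge ze(123) and de(154): 277
merge 160 and io(171): 331
merge ka(199) and 212: 411
merge 277 and 331: 608
merge 411 and 608: 1019
The subtree containing et is merged 3 times, so code length = 3.

3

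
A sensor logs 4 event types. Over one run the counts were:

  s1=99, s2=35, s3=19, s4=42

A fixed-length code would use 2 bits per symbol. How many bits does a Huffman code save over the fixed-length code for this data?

Fixed-length: 2 bits × 195 symbols = 390 bits.
Huffman merges:
merge s3(19) and s2(35): 54
merge s4(42) and 54: 96
merge 96 and s1(99): 195
Huffman total = 54 + 96 + 195 = 345 bits.
Saving = 390 − 345 = 45 bits.

45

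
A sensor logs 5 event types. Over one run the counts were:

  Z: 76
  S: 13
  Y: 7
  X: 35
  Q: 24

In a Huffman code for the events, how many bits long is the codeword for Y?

4

Build the tree from the bottom:
merge Y(7) and S(13): 20
merge 20 and Q(24): 44
merge X(35) and 44: 79
merge Z(76) and 79: 155
The subtree containing Y is merged 4 times, so code length = 4.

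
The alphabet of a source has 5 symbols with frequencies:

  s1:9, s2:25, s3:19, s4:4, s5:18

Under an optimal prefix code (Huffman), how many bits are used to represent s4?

Build the tree from the bottom:
s4(4) + s1(9) → 13
13 + s5(18) → 31
s3(19) + s2(25) → 44
31 + 44 → 75
The subtree containing s4 is merged 3 times, so code length = 3.

3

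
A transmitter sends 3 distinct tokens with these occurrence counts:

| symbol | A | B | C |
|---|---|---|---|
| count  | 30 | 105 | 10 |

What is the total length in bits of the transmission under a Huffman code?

185

Merge the two smallest weights repeatedly:
C(10) + A(30) → 40
40 + B(105) → 145
Each symbol's bit-cost is frequency × depth; summing gives 185 bits (equivalently 40 + 145).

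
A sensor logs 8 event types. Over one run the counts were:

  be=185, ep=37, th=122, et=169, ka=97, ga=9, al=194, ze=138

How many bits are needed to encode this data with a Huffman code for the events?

2663

Greedily combine the two least-frequent nodes:
merge ga(9) and ep(37): 46
merge 46 and ka(97): 143
merge th(122) and ze(138): 260
merge 143 and et(169): 312
merge be(185) and al(194): 379
merge 260 and 312: 572
merge 379 and 572: 951
Total encoded bits = sum of merged weights = 46 + 143 + 260 + 312 + 379 + 572 + 951 = 2663.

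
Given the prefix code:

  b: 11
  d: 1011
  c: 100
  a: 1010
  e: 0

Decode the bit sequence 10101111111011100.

Read left to right; each codeword is recognised as soon as it completes (prefix code):
  1010→a | 11→b | 11→b | 11→b | 1011→d | 100→c
Decoded message: abbbdc

abbbdc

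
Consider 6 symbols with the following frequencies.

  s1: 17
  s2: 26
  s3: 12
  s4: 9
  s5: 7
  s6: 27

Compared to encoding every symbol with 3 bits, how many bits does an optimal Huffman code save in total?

54

Fixed-length: 3 bits × 98 symbols = 294 bits.
Huffman merges:
combine s5(7), s4(9) → 16
combine s3(12), 16 → 28
combine s1(17), s2(26) → 43
combine s6(27), 28 → 55
combine 43, 55 → 98
Huffman total = 16 + 28 + 43 + 55 + 98 = 240 bits.
Saving = 294 − 240 = 54 bits.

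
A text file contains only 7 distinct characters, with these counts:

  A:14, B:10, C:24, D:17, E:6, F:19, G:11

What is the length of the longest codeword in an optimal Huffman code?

Merge the two lowest-weight nodes at each step:
E(6) + B(10) → 16
G(11) + A(14) → 25
16 + D(17) → 33
F(19) + C(24) → 43
25 + 33 → 58
43 + 58 → 101
The rarest symbols sit at the bottom; the longest codeword is 4 bits.

4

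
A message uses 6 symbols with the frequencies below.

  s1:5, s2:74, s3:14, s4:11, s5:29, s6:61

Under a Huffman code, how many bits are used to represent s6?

Build the tree from the bottom:
merge s1(5) and s4(11): 16
merge s3(14) and 16: 30
merge s5(29) and 30: 59
merge 59 and s6(61): 120
merge s2(74) and 120: 194
The subtree containing s6 is merged 2 times, so code length = 2.

2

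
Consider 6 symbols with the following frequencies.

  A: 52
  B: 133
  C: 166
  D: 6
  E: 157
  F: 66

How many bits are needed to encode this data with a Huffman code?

1342

Greedily combine the two least-frequent nodes:
combine D(6), A(52) → 58
combine 58, F(66) → 124
combine 124, B(133) → 257
combine E(157), C(166) → 323
combine 257, 323 → 580
Total encoded bits = sum of merged weights = 58 + 124 + 257 + 323 + 580 = 1342.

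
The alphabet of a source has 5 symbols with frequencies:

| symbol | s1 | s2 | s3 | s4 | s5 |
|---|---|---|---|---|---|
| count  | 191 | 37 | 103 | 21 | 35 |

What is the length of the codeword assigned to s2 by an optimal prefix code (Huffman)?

3

Build the tree from the bottom:
merge s4(21) and s5(35): 56
merge s2(37) and 56: 93
merge 93 and s3(103): 196
merge s1(191) and 196: 387
s2 sits 3 levels below the root, so its codeword is 3 bits.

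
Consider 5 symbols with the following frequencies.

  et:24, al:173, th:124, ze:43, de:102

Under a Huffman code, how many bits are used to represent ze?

Repeatedly merge the two smallest:
combine et(24), ze(43) → 67
combine 67, de(102) → 169
combine th(124), 169 → 293
combine al(173), 293 → 466
ze sits 4 levels below the root, so its codeword is 4 bits.

4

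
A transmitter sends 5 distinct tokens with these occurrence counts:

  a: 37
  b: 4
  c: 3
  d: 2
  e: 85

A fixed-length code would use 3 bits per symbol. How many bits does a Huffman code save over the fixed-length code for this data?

202

Fixed-length: 3 bits × 131 symbols = 393 bits.
Huffman merges:
combine d(2), c(3) → 5
combine b(4), 5 → 9
combine 9, a(37) → 46
combine 46, e(85) → 131
Huffman total = 5 + 9 + 46 + 131 = 191 bits.
Saving = 393 − 191 = 202 bits.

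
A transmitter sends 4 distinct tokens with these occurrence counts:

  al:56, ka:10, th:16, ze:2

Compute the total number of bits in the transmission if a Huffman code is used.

124

Greedily combine the two least-frequent nodes:
combine ze(2), ka(10) → 12
combine 12, th(16) → 28
combine 28, al(56) → 84
The encoded length is the sum of every internal node's weight: 12 + 28 + 84 = 124 bits.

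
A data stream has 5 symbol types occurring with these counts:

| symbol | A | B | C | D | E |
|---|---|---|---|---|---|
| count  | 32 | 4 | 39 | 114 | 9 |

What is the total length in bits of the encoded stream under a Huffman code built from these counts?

Build the Huffman tree bottom-up:
merge B(4) and E(9): 13
merge 13 and A(32): 45
merge C(39) and 45: 84
merge 84 and D(114): 198
Each symbol's bit-cost is frequency × depth; summing gives 340 bits (equivalently 13 + 45 + 84 + 198).

340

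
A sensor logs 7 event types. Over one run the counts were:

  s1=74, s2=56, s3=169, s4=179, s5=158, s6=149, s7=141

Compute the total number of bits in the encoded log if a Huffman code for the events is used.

Merge the two smallest weights repeatedly:
s2(56) + s1(74) → 130
130 + s7(141) → 271
s6(149) + s5(158) → 307
s3(169) + s4(179) → 348
271 + 307 → 578
348 + 578 → 926
Each symbol's bit-cost is frequency × depth; summing gives 2560 bits (equivalently 130 + 271 + 307 + 348 + 578 + 926).

2560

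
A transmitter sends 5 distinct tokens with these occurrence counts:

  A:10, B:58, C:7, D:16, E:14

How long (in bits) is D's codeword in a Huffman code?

Huffman merges, smallest pair first:
combine C(7), A(10) → 17
combine E(14), D(16) → 30
combine 17, 30 → 47
combine 47, B(58) → 105
D sits 3 levels below the root, so its codeword is 3 bits.

3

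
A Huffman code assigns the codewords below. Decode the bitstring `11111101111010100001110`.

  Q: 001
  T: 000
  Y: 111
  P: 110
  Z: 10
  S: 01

Read left to right; each codeword is recognised as soon as it completes (prefix code):
  111→Y | 111→Y | 01→S | 111→Y | 01→S | 01→S | 000→T | 01→S | 110→P
Decoded message: YYSYSSTSP

YYSYSSTSP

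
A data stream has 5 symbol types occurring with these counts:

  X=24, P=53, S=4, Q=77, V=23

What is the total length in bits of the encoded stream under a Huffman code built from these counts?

Merge the two smallest weights repeatedly:
combine S(4), V(23) → 27
combine X(24), 27 → 51
combine 51, P(53) → 104
combine Q(77), 104 → 181
Total encoded bits = sum of merged weights = 27 + 51 + 104 + 181 = 363.

363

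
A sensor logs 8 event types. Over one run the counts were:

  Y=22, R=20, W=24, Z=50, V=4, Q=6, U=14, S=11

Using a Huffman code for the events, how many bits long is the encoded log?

410

Build the Huffman tree bottom-up:
merge V(4) and Q(6): 10
merge 10 and S(11): 21
merge U(14) and R(20): 34
merge 21 and Y(22): 43
merge W(24) and 34: 58
merge 43 and Z(50): 93
merge 58 and 93: 151
Total encoded bits = sum of merged weights = 10 + 21 + 34 + 43 + 58 + 93 + 151 = 410.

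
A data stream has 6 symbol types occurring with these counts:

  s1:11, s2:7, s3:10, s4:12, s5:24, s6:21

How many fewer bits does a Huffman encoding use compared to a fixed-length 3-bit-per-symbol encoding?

Fixed-length: 3 bits × 85 symbols = 255 bits.
Huffman merges:
merge s2(7) and s3(10): 17
merge s1(11) and s4(12): 23
merge 17 and s6(21): 38
merge 23 and s5(24): 47
merge 38 and 47: 85
Huffman total = 17 + 23 + 38 + 47 + 85 = 210 bits.
Saving = 255 − 210 = 45 bits.

45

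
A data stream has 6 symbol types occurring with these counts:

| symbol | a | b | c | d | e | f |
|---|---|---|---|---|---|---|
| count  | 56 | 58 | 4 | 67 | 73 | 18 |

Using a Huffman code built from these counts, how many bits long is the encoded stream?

652

Build the Huffman tree bottom-up:
merge c(4) and f(18): 22
merge 22 and a(56): 78
merge b(58) and d(67): 125
merge e(73) and 78: 151
merge 125 and 151: 276
Total encoded bits = sum of merged weights = 22 + 78 + 125 + 151 + 276 = 652.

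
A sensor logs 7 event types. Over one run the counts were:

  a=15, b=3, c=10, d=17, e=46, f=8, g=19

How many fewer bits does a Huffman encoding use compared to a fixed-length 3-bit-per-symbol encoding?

Fixed-length: 3 bits × 118 symbols = 354 bits.
Huffman merges:
b(3) + f(8) → 11
c(10) + 11 → 21
a(15) + d(17) → 32
g(19) + 21 → 40
32 + 40 → 72
e(46) + 72 → 118
Huffman total = 11 + 21 + 32 + 40 + 72 + 118 = 294 bits.
Saving = 354 − 294 = 60 bits.

60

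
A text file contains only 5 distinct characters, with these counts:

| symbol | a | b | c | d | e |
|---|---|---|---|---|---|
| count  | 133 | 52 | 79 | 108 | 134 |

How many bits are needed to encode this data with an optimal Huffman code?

Merge the two smallest weights repeatedly:
merge b(52) and c(79): 131
merge d(108) and 131: 239
merge a(133) and e(134): 267
merge 239 and 267: 506
The encoded length is the sum of every internal node's weight: 131 + 239 + 267 + 506 = 1143 bits.

1143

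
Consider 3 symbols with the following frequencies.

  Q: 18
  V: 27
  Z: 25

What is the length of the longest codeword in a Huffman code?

Merge the two lowest-weight nodes at each step:
Q(18) + Z(25) → 43
V(27) + 43 → 70
The first pair merged (Q, Z) ends up deepest, at depth 2.

2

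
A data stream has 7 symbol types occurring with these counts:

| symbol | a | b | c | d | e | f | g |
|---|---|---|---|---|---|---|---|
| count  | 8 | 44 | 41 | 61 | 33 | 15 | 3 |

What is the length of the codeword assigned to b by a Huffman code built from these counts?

2

Huffman merges, smallest pair first:
merge g(3) and a(8): 11
merge 11 and f(15): 26
merge 26 and e(33): 59
merge c(41) and b(44): 85
merge 59 and d(61): 120
merge 85 and 120: 205
The subtree containing b is merged 2 times, so code length = 2.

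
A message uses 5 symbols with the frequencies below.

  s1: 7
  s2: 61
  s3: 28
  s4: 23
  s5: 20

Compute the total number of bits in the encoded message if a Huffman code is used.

Merge the two smallest weights repeatedly:
combine s1(7), s5(20) → 27
combine s4(23), 27 → 50
combine s3(28), 50 → 78
combine s2(61), 78 → 139
The encoded length is the sum of every internal node's weight: 27 + 50 + 78 + 139 = 294 bits.

294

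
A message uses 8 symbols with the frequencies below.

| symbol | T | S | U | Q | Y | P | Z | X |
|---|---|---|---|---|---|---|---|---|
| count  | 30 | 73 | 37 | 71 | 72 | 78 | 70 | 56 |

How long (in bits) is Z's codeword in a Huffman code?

Build the tree from the bottom:
T(30) + U(37) → 67
X(56) + 67 → 123
Z(70) + Q(71) → 141
Y(72) + S(73) → 145
P(78) + 123 → 201
141 + 145 → 286
201 + 286 → 487
Z sits 3 levels below the root, so its codeword is 3 bits.

3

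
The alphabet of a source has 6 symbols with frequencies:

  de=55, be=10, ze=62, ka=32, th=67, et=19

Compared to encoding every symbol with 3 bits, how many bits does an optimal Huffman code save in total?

155

Fixed-length: 3 bits × 245 symbols = 735 bits.
Huffman merges:
be(10) + et(19) → 29
29 + ka(32) → 61
de(55) + 61 → 116
ze(62) + th(67) → 129
116 + 129 → 245
Huffman total = 29 + 61 + 116 + 129 + 245 = 580 bits.
Saving = 735 − 580 = 155 bits.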